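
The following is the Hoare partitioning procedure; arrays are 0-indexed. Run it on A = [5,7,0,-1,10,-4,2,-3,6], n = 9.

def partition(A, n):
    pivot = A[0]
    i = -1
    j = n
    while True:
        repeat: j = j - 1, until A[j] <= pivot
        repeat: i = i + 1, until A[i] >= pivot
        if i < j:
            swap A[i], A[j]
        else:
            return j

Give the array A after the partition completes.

[-3,2,0,-1,-4,10,7,5,6]

pivot = A[0] = 5; i = -1, j = 9
j→7 (A[7]=-3≤5), i→0 (A[0]=5≥5); i<j, swap → [-3,7,0,-1,10,-4,2,5,6]
j→6 (A[6]=2≤5), i→1 (A[1]=7≥5); i<j, swap → [-3,2,0,-1,10,-4,7,5,6]
j→5 (A[5]=-4≤5), i→4 (A[4]=10≥5); i<j, swap → [-3,2,0,-1,-4,10,7,5,6]
j→4, i→5; i≥j, return j=4. A = [-3,2,0,-1,-4,10,7,5,6]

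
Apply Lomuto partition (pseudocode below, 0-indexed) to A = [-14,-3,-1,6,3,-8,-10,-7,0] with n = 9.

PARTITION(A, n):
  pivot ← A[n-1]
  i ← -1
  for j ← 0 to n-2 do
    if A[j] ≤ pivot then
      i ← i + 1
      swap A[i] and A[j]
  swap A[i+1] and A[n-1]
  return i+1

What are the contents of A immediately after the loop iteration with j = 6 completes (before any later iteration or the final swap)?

pivot=0, i=-1
j=0: -14≤0, i=0, swap(0,0) ⇒ [-14,-3,-1,6,3,-8,-10,-7,0]
j=1: -3≤0, i=1, swap(1,1) ⇒ [-14,-3,-1,6,3,-8,-10,-7,0]
j=2: -1≤0, i=2, swap(2,2) ⇒ [-14,-3,-1,6,3,-8,-10,-7,0]
j=3: 6>0, skip
j=4: 3>0, skip
j=5: -8≤0, i=3, swap(3,5) ⇒ [-14,-3,-1,-8,3,6,-10,-7,0]
j=6: -10≤0, i=4, swap(4,6) ⇒ [-14,-3,-1,-8,-10,6,3,-7,0]
(after j=6) A = [-14,-3,-1,-8,-10,6,3,-7,0]

[-14,-3,-1,-8,-10,6,3,-7,0]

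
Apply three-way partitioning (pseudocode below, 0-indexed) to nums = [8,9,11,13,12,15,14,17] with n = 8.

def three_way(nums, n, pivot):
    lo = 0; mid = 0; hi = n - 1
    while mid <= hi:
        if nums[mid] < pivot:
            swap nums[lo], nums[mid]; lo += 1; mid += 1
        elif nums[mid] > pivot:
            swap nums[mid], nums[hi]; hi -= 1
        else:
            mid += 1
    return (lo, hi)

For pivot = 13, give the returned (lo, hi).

lo=0 mid=0 hi=7
8<13: swap(0,0), lo=1 mid=1 ⇒ [8,9,11,13,12,15,14,17]
9<13: swap(1,1), lo=2 mid=2 ⇒ [8,9,11,13,12,15,14,17]
11<13: swap(2,2), lo=3 mid=3 ⇒ [8,9,11,13,12,15,14,17]
13=13: mid=4
12<13: swap(3,4), lo=4 mid=5 ⇒ [8,9,11,12,13,15,14,17]
15>13: swap(5,7), hi=6 ⇒ [8,9,11,12,13,17,14,15]
17>13: swap(5,6), hi=5 ⇒ [8,9,11,12,13,14,17,15]
14>13: swap(5,5), hi=4 ⇒ [8,9,11,12,13,14,17,15]
done. lo=4 hi=4; nums=[8,9,11,12,13,14,17,15]

(4, 4)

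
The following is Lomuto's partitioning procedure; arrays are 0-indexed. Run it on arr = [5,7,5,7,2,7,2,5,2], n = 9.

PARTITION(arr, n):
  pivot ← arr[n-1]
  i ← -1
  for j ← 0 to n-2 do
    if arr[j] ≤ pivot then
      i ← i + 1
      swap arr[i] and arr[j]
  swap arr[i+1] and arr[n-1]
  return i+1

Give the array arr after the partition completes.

pivot = arr[8] = 2; i = -1
j=0: arr[0]=5 > 2 → no swap
j=1: arr[1]=7 > 2 → no swap
j=2: arr[2]=5 > 2 → no swap
j=3: arr[3]=7 > 2 → no swap
j=4: arr[4]=2 ≤ 2 → i=0, swap arr[0],arr[4] → [2,7,5,7,5,7,2,5,2]
j=5: arr[5]=7 > 2 → no swap
j=6: arr[6]=2 ≤ 2 → i=1, swap arr[1],arr[6] → [2,2,5,7,5,7,7,5,2]
j=7: arr[7]=5 > 2 → no swap
final swap arr[2],arr[8] → [2,2,2,7,5,7,7,5,5]; return 2

[2,2,2,7,5,7,7,5,5]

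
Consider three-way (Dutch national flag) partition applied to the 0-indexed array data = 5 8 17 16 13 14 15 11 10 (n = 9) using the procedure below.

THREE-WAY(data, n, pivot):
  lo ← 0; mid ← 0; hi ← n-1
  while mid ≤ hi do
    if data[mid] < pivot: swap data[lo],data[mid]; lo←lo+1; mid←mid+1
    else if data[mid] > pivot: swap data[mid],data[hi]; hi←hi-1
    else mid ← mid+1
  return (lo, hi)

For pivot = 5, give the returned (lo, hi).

(0, 0)

lo=0 mid=0 hi=8
5=5: mid=1
8>5: swap(1,8), hi=7 ⇒ 5 10 17 16 13 14 15 11 8
10>5: swap(1,7), hi=6 ⇒ 5 11 17 16 13 14 15 10 8
11>5: swap(1,6), hi=5 ⇒ 5 15 17 16 13 14 11 10 8
15>5: swap(1,5), hi=4 ⇒ 5 14 17 16 13 15 11 10 8
14>5: swap(1,4), hi=3 ⇒ 5 13 17 16 14 15 11 10 8
13>5: swap(1,3), hi=2 ⇒ 5 16 17 13 14 15 11 10 8
16>5: swap(1,2), hi=1 ⇒ 5 17 16 13 14 15 11 10 8
17>5: swap(1,1), hi=0 ⇒ 5 17 16 13 14 15 11 10 8
done. lo=0 hi=0; data=5 17 16 13 14 15 11 10 8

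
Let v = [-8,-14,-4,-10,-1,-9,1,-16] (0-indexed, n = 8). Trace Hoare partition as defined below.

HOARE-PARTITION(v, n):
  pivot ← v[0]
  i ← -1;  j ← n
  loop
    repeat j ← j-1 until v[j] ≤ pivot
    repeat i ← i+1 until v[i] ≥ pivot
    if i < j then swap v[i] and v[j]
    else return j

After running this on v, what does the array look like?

[-16,-14,-9,-10,-1,-4,1,-8]

pivot=-8
j stops at 7 (-16), i stops at 0 (-8); swap ⇒ [-16,-14,-4,-10,-1,-9,1,-8]
j stops at 5 (-9), i stops at 2 (-4); swap ⇒ [-16,-14,-9,-10,-1,-4,1,-8]
j stops at 3, i stops at 4; i≥j ⇒ return 3. v=[-16,-14,-9,-10,-1,-4,1,-8]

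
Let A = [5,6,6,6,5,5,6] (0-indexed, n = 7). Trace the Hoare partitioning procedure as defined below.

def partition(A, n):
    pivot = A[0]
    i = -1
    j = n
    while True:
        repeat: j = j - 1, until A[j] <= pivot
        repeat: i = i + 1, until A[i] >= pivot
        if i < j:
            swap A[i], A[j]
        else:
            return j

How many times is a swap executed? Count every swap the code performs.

pivot = A[0] = 5; i = -1, j = 7
j→5 (A[5]=5≤5), i→0 (A[0]=5≥5); i<j, swap → [5,6,6,6,5,5,6]
j→4 (A[4]=5≤5), i→1 (A[1]=6≥5); i<j, swap → [5,5,6,6,6,5,6]
j→1, i→2; i≥j, return j=1. A = [5,5,6,6,6,5,6]

2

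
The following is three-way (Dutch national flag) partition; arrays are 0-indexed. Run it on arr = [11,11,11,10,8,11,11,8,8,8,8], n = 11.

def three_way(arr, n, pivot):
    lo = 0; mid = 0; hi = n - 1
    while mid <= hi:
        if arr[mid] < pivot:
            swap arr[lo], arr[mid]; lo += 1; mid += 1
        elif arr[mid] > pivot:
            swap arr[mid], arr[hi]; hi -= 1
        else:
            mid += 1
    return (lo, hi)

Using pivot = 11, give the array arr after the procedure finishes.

lo=0 mid=0 hi=10
11=11: mid=1
11=11: mid=2
11=11: mid=3
10<11: swap(0,3), lo=1 mid=4 ⇒ [10,11,11,11,8,11,11,8,8,8,8]
8<11: swap(1,4), lo=2 mid=5 ⇒ [10,8,11,11,11,11,11,8,8,8,8]
11=11: mid=6
11=11: mid=7
8<11: swap(2,7), lo=3 mid=8 ⇒ [10,8,8,11,11,11,11,11,8,8,8]
8<11: swap(3,8), lo=4 mid=9 ⇒ [10,8,8,8,11,11,11,11,11,8,8]
8<11: swap(4,9), lo=5 mid=10 ⇒ [10,8,8,8,8,11,11,11,11,11,8]
8<11: swap(5,10), lo=6 mid=11 ⇒ [10,8,8,8,8,8,11,11,11,11,11]
done. lo=6 hi=10; arr=[10,8,8,8,8,8,11,11,11,11,11]

[10,8,8,8,8,8,11,11,11,11,11]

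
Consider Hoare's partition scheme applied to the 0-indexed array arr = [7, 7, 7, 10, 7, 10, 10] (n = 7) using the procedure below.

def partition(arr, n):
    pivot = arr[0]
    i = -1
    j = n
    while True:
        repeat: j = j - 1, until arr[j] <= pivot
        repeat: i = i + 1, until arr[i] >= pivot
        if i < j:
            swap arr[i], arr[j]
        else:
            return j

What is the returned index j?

pivot = arr[0] = 7; i = -1, j = 7
j→4 (arr[4]=7≤7), i→0 (arr[0]=7≥7); i<j, swap → [7, 7, 7, 10, 7, 10, 10]
j→2 (arr[2]=7≤7), i→1 (arr[1]=7≥7); i<j, swap → [7, 7, 7, 10, 7, 10, 10]
j→1, i→2; i≥j, return j=1. arr = [7, 7, 7, 10, 7, 10, 10]

1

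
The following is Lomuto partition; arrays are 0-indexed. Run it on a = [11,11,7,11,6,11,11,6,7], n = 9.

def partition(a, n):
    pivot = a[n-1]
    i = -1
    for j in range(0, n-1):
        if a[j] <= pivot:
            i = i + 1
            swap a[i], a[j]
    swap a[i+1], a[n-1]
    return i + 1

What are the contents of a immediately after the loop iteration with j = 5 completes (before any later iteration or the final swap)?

[7,6,11,11,11,11,11,6,7]

pivot = a[8] = 7; i = -1
j=0: a[0]=11 > 7 → no swap
j=1: a[1]=11 > 7 → no swap
j=2: a[2]=7 ≤ 7 → i=0, swap a[0],a[2] → [7,11,11,11,6,11,11,6,7]
j=3: a[3]=11 > 7 → no swap
j=4: a[4]=6 ≤ 7 → i=1, swap a[1],a[4] → [7,6,11,11,11,11,11,6,7]
j=5: a[5]=11 > 7 → no swap
(after j=5) a = [7,6,11,11,11,11,11,6,7]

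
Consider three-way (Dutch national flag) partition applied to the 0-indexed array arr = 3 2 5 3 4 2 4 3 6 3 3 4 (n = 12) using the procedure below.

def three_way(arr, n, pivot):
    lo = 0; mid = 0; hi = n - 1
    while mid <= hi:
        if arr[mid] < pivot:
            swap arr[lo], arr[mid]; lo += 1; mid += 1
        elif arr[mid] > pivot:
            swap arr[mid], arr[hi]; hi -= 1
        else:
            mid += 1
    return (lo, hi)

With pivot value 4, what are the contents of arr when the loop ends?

lo=0 mid=0 hi=11
3<4: swap(0,0), lo=1 mid=1 ⇒ 3 2 5 3 4 2 4 3 6 3 3 4
2<4: swap(1,1), lo=2 mid=2 ⇒ 3 2 5 3 4 2 4 3 6 3 3 4
5>4: swap(2,11), hi=10 ⇒ 3 2 4 3 4 2 4 3 6 3 3 5
4=4: mid=3
3<4: swap(2,3), lo=3 mid=4 ⇒ 3 2 3 4 4 2 4 3 6 3 3 5
4=4: mid=5
2<4: swap(3,5), lo=4 mid=6 ⇒ 3 2 3 2 4 4 4 3 6 3 3 5
4=4: mid=7
3<4: swap(4,7), lo=5 mid=8 ⇒ 3 2 3 2 3 4 4 4 6 3 3 5
6>4: swap(8,10), hi=9 ⇒ 3 2 3 2 3 4 4 4 3 3 6 5
3<4: swap(5,8), lo=6 mid=9 ⇒ 3 2 3 2 3 3 4 4 4 3 6 5
3<4: swap(6,9), lo=7 mid=10 ⇒ 3 2 3 2 3 3 3 4 4 4 6 5
done. lo=7 hi=9; arr=3 2 3 2 3 3 3 4 4 4 6 5

3 2 3 2 3 3 3 4 4 4 6 5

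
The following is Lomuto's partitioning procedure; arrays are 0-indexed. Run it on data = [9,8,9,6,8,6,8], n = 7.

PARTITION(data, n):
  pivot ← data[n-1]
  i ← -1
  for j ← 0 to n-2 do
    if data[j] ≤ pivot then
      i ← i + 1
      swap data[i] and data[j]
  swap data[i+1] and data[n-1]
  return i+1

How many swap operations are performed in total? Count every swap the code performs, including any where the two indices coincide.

5

pivot = data[6] = 8; i = -1
j=0: data[0]=9 > 8 → no swap
j=1: data[1]=8 ≤ 8 → i=0, swap data[0],data[1] → [8,9,9,6,8,6,8]
j=2: data[2]=9 > 8 → no swap
j=3: data[3]=6 ≤ 8 → i=1, swap data[1],data[3] → [8,6,9,9,8,6,8]
j=4: data[4]=8 ≤ 8 → i=2, swap data[2],data[4] → [8,6,8,9,9,6,8]
j=5: data[5]=6 ≤ 8 → i=3, swap data[3],data[5] → [8,6,8,6,9,9,8]
final swap data[4],data[6] → [8,6,8,6,8,9,9]; return 4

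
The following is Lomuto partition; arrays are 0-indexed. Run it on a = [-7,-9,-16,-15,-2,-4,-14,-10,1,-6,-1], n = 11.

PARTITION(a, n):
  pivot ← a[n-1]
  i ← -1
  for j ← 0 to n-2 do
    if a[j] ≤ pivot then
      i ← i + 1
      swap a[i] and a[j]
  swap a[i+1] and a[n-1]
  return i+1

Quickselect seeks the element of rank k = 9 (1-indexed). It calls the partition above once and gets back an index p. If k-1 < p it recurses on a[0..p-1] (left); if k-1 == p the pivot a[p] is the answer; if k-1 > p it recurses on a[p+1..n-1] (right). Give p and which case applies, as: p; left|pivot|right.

pivot = a[10] = -1; i = -1
j=0: a[0]=-7 ≤ -1 → i=0, swap a[0],a[0] (no change) → [-7,-9,-16,-15,-2,-4,-14,-10,1,-6,-1]
j=1: a[1]=-9 ≤ -1 → i=1, swap a[1],a[1] (no change) → [-7,-9,-16,-15,-2,-4,-14,-10,1,-6,-1]
j=2: a[2]=-16 ≤ -1 → i=2, swap a[2],a[2] (no change) → [-7,-9,-16,-15,-2,-4,-14,-10,1,-6,-1]
j=3: a[3]=-15 ≤ -1 → i=3, swap a[3],a[3] (no change) → [-7,-9,-16,-15,-2,-4,-14,-10,1,-6,-1]
j=4: a[4]=-2 ≤ -1 → i=4, swap a[4],a[4] (no change) → [-7,-9,-16,-15,-2,-4,-14,-10,1,-6,-1]
j=5: a[5]=-4 ≤ -1 → i=5, swap a[5],a[5] (no change) → [-7,-9,-16,-15,-2,-4,-14,-10,1,-6,-1]
j=6: a[6]=-14 ≤ -1 → i=6, swap a[6],a[6] (no change) → [-7,-9,-16,-15,-2,-4,-14,-10,1,-6,-1]
j=7: a[7]=-10 ≤ -1 → i=7, swap a[7],a[7] (no change) → [-7,-9,-16,-15,-2,-4,-14,-10,1,-6,-1]
j=8: a[8]=1 > -1 → no swap
j=9: a[9]=-6 ≤ -1 → i=8, swap a[8],a[9] → [-7,-9,-16,-15,-2,-4,-14,-10,-6,1,-1]
final swap a[9],a[10] → [-7,-9,-16,-15,-2,-4,-14,-10,-6,-1,1]; return 9
p = 9; k-1 = 8 < 9 ⇒ left

9; left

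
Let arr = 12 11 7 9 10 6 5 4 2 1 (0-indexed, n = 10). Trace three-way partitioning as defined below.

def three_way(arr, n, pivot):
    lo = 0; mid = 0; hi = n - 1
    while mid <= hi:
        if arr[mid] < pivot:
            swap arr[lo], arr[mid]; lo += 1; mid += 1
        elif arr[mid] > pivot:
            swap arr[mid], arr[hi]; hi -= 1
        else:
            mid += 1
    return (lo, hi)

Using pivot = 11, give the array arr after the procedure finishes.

pivot = 11; lo=0, mid=0, hi=9
arr[mid]=12>11: swap arr[0],arr[9]; hi=8 → 1 11 7 9 10 6 5 4 2 12
arr[mid]=1<11: swap arr[0],arr[0]; lo=1,mid=1 → 1 11 7 9 10 6 5 4 2 12
arr[mid]=11=11: mid=2
arr[mid]=7<11: swap arr[1],arr[2]; lo=2,mid=3 → 1 7 11 9 10 6 5 4 2 12
arr[mid]=9<11: swap arr[2],arr[3]; lo=3,mid=4 → 1 7 9 11 10 6 5 4 2 12
arr[mid]=10<11: swap arr[3],arr[4]; lo=4,mid=5 → 1 7 9 10 11 6 5 4 2 12
arr[mid]=6<11: swap arr[4],arr[5]; lo=5,mid=6 → 1 7 9 10 6 11 5 4 2 12
arr[mid]=5<11: swap arr[5],arr[6]; lo=6,mid=7 → 1 7 9 10 6 5 11 4 2 12
arr[mid]=4<11: swap arr[6],arr[7]; lo=7,mid=8 → 1 7 9 10 6 5 4 11 2 12
arr[mid]=2<11: swap arr[7],arr[8]; lo=8,mid=9 → 1 7 9 10 6 5 4 2 11 12
end: lo=8, hi=8; arr = 1 7 9 10 6 5 4 2 11 12

1 7 9 10 6 5 4 2 11 12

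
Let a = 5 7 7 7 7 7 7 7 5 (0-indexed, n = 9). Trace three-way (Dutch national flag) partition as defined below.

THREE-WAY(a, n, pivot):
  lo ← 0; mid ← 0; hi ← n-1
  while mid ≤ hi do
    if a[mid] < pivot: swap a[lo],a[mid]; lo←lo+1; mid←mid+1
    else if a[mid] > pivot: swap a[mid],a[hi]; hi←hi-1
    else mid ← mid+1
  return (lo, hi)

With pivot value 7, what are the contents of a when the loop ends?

pivot = 7; lo=0, mid=0, hi=8
a[mid]=5<7: swap a[0],a[0]; lo=1,mid=1 → 5 7 7 7 7 7 7 7 5
a[mid]=7=7: mid=2
a[mid]=7=7: mid=3
a[mid]=7=7: mid=4
a[mid]=7=7: mid=5
a[mid]=7=7: mid=6
a[mid]=7=7: mid=7
a[mid]=7=7: mid=8
a[mid]=5<7: swap a[1],a[8]; lo=2,mid=9 → 5 5 7 7 7 7 7 7 7
end: lo=2, hi=8; a = 5 5 7 7 7 7 7 7 7

5 5 7 7 7 7 7 7 7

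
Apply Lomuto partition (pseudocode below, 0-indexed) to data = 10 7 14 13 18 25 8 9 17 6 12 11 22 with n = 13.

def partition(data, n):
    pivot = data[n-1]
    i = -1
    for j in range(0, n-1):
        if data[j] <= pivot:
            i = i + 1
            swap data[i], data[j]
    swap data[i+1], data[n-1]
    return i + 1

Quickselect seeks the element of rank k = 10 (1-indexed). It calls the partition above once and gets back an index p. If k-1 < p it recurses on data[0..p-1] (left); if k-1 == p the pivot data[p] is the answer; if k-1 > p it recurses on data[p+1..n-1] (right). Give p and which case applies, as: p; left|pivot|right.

pivot = data[12] = 22; i = -1
j=0: data[0]=10 ≤ 22 → i=0, swap data[0],data[0] (no change) → 10 7 14 13 18 25 8 9 17 6 12 11 22
j=1: data[1]=7 ≤ 22 → i=1, swap data[1],data[1] (no change) → 10 7 14 13 18 25 8 9 17 6 12 11 22
j=2: data[2]=14 ≤ 22 → i=2, swap data[2],data[2] (no change) → 10 7 14 13 18 25 8 9 17 6 12 11 22
j=3: data[3]=13 ≤ 22 → i=3, swap data[3],data[3] (no change) → 10 7 14 13 18 25 8 9 17 6 12 11 22
j=4: data[4]=18 ≤ 22 → i=4, swap data[4],data[4] (no change) → 10 7 14 13 18 25 8 9 17 6 12 11 22
j=5: data[5]=25 > 22 → no swap
j=6: data[6]=8 ≤ 22 → i=5, swap data[5],data[6] → 10 7 14 13 18 8 25 9 17 6 12 11 22
j=7: data[7]=9 ≤ 22 → i=6, swap data[6],data[7] → 10 7 14 13 18 8 9 25 17 6 12 11 22
j=8: data[8]=17 ≤ 22 → i=7, swap data[7],data[8] → 10 7 14 13 18 8 9 17 25 6 12 11 22
j=9: data[9]=6 ≤ 22 → i=8, swap data[8],data[9] → 10 7 14 13 18 8 9 17 6 25 12 11 22
j=10: data[10]=12 ≤ 22 → i=9, swap data[9],data[10] → 10 7 14 13 18 8 9 17 6 12 25 11 22
j=11: data[11]=11 ≤ 22 → i=10, swap data[10],data[11] → 10 7 14 13 18 8 9 17 6 12 11 25 22
final swap data[11],data[12] → 10 7 14 13 18 8 9 17 6 12 11 22 25; return 11
p = 11; k-1 = 9 < 11 ⇒ left

11; left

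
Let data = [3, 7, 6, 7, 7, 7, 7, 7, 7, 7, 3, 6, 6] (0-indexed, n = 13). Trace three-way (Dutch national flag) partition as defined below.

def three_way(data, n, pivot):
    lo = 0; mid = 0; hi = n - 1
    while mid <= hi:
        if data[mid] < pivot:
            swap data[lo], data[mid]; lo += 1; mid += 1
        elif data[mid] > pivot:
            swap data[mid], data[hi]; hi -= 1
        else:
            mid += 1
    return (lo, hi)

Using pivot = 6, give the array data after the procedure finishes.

[3, 3, 6, 6, 6, 7, 7, 7, 7, 7, 7, 7, 7]

lo=0 mid=0 hi=12
3<6: swap(0,0), lo=1 mid=1 ⇒ [3, 7, 6, 7, 7, 7, 7, 7, 7, 7, 3, 6, 6]
7>6: swap(1,12), hi=11 ⇒ [3, 6, 6, 7, 7, 7, 7, 7, 7, 7, 3, 6, 7]
6=6: mid=2
6=6: mid=3
7>6: swap(3,11), hi=10 ⇒ [3, 6, 6, 6, 7, 7, 7, 7, 7, 7, 3, 7, 7]
6=6: mid=4
7>6: swap(4,10), hi=9 ⇒ [3, 6, 6, 6, 3, 7, 7, 7, 7, 7, 7, 7, 7]
3<6: swap(1,4), lo=2 mid=5 ⇒ [3, 3, 6, 6, 6, 7, 7, 7, 7, 7, 7, 7, 7]
7>6: swap(5,9), hi=8 ⇒ [3, 3, 6, 6, 6, 7, 7, 7, 7, 7, 7, 7, 7]
7>6: swap(5,8), hi=7 ⇒ [3, 3, 6, 6, 6, 7, 7, 7, 7, 7, 7, 7, 7]
7>6: swap(5,7), hi=6 ⇒ [3, 3, 6, 6, 6, 7, 7, 7, 7, 7, 7, 7, 7]
7>6: swap(5,6), hi=5 ⇒ [3, 3, 6, 6, 6, 7, 7, 7, 7, 7, 7, 7, 7]
7>6: swap(5,5), hi=4 ⇒ [3, 3, 6, 6, 6, 7, 7, 7, 7, 7, 7, 7, 7]
done. lo=2 hi=4; data=[3, 3, 6, 6, 6, 7, 7, 7, 7, 7, 7, 7, 7]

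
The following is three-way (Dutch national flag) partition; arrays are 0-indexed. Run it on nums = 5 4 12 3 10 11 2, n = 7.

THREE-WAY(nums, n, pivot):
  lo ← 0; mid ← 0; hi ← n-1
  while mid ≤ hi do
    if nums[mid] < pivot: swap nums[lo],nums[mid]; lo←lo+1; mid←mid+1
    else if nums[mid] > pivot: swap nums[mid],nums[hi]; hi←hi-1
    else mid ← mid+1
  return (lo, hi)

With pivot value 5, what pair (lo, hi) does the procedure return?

(3, 3)

pivot = 5; lo=0, mid=0, hi=6
nums[mid]=5=5: mid=1
nums[mid]=4<5: swap nums[0],nums[1]; lo=1,mid=2 → 4 5 12 3 10 11 2
nums[mid]=12>5: swap nums[2],nums[6]; hi=5 → 4 5 2 3 10 11 12
nums[mid]=2<5: swap nums[1],nums[2]; lo=2,mid=3 → 4 2 5 3 10 11 12
nums[mid]=3<5: swap nums[2],nums[3]; lo=3,mid=4 → 4 2 3 5 10 11 12
nums[mid]=10>5: swap nums[4],nums[5]; hi=4 → 4 2 3 5 11 10 12
nums[mid]=11>5: swap nums[4],nums[4]; hi=3 → 4 2 3 5 11 10 12
end: lo=3, hi=3; nums = 4 2 3 5 11 10 12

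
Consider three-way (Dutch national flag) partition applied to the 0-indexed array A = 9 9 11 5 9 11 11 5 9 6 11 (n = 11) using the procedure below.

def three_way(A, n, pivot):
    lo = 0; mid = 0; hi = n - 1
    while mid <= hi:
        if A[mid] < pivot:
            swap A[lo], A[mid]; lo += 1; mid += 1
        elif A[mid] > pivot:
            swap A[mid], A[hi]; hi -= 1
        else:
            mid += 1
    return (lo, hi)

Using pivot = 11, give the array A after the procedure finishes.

9 9 5 9 5 9 6 11 11 11 11

pivot = 11; lo=0, mid=0, hi=10
A[mid]=9<11: swap A[0],A[0]; lo=1,mid=1 → 9 9 11 5 9 11 11 5 9 6 11
A[mid]=9<11: swap A[1],A[1]; lo=2,mid=2 → 9 9 11 5 9 11 11 5 9 6 11
A[mid]=11=11: mid=3
A[mid]=5<11: swap A[2],A[3]; lo=3,mid=4 → 9 9 5 11 9 11 11 5 9 6 11
A[mid]=9<11: swap A[3],A[4]; lo=4,mid=5 → 9 9 5 9 11 11 11 5 9 6 11
A[mid]=11=11: mid=6
A[mid]=11=11: mid=7
A[mid]=5<11: swap A[4],A[7]; lo=5,mid=8 → 9 9 5 9 5 11 11 11 9 6 11
A[mid]=9<11: swap A[5],A[8]; lo=6,mid=9 → 9 9 5 9 5 9 11 11 11 6 11
A[mid]=6<11: swap A[6],A[9]; lo=7,mid=10 → 9 9 5 9 5 9 6 11 11 11 11
A[mid]=11=11: mid=11
end: lo=7, hi=10; A = 9 9 5 9 5 9 6 11 11 11 11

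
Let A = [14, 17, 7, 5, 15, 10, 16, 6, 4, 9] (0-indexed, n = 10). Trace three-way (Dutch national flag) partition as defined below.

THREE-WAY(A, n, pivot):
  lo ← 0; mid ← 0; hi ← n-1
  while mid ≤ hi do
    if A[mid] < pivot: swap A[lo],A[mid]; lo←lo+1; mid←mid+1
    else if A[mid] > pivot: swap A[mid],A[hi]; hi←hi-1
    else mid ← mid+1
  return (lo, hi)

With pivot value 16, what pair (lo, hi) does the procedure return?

pivot = 16; lo=0, mid=0, hi=9
A[mid]=14<16: swap A[0],A[0]; lo=1,mid=1 → [14, 17, 7, 5, 15, 10, 16, 6, 4, 9]
A[mid]=17>16: swap A[1],A[9]; hi=8 → [14, 9, 7, 5, 15, 10, 16, 6, 4, 17]
A[mid]=9<16: swap A[1],A[1]; lo=2,mid=2 → [14, 9, 7, 5, 15, 10, 16, 6, 4, 17]
A[mid]=7<16: swap A[2],A[2]; lo=3,mid=3 → [14, 9, 7, 5, 15, 10, 16, 6, 4, 17]
A[mid]=5<16: swap A[3],A[3]; lo=4,mid=4 → [14, 9, 7, 5, 15, 10, 16, 6, 4, 17]
A[mid]=15<16: swap A[4],A[4]; lo=5,mid=5 → [14, 9, 7, 5, 15, 10, 16, 6, 4, 17]
A[mid]=10<16: swap A[5],A[5]; lo=6,mid=6 → [14, 9, 7, 5, 15, 10, 16, 6, 4, 17]
A[mid]=16=16: mid=7
A[mid]=6<16: swap A[6],A[7]; lo=7,mid=8 → [14, 9, 7, 5, 15, 10, 6, 16, 4, 17]
A[mid]=4<16: swap A[7],A[8]; lo=8,mid=9 → [14, 9, 7, 5, 15, 10, 6, 4, 16, 17]
end: lo=8, hi=8; A = [14, 9, 7, 5, 15, 10, 6, 4, 16, 17]

(8, 8)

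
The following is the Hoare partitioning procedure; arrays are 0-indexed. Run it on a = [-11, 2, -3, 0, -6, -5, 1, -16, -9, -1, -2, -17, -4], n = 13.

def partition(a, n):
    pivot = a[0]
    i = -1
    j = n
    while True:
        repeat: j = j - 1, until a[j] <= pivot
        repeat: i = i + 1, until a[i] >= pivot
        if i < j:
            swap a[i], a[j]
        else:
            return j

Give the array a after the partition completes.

[-17, -16, -3, 0, -6, -5, 1, 2, -9, -1, -2, -11, -4]

pivot=-11
j stops at 11 (-17), i stops at 0 (-11); swap ⇒ [-17, 2, -3, 0, -6, -5, 1, -16, -9, -1, -2, -11, -4]
j stops at 7 (-16), i stops at 1 (2); swap ⇒ [-17, -16, -3, 0, -6, -5, 1, 2, -9, -1, -2, -11, -4]
j stops at 1, i stops at 2; i≥j ⇒ return 1. a=[-17, -16, -3, 0, -6, -5, 1, 2, -9, -1, -2, -11, -4]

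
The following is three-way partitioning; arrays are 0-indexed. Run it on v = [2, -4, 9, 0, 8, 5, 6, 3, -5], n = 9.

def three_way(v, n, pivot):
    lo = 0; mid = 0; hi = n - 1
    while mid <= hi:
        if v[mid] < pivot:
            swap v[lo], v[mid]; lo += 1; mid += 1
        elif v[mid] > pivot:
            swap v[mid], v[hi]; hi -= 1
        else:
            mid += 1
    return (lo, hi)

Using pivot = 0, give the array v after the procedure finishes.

[-5, -4, 0, 8, 5, 6, 3, 9, 2]

lo=0 mid=0 hi=8
2>0: swap(0,8), hi=7 ⇒ [-5, -4, 9, 0, 8, 5, 6, 3, 2]
-5<0: swap(0,0), lo=1 mid=1 ⇒ [-5, -4, 9, 0, 8, 5, 6, 3, 2]
-4<0: swap(1,1), lo=2 mid=2 ⇒ [-5, -4, 9, 0, 8, 5, 6, 3, 2]
9>0: swap(2,7), hi=6 ⇒ [-5, -4, 3, 0, 8, 5, 6, 9, 2]
3>0: swap(2,6), hi=5 ⇒ [-5, -4, 6, 0, 8, 5, 3, 9, 2]
6>0: swap(2,5), hi=4 ⇒ [-5, -4, 5, 0, 8, 6, 3, 9, 2]
5>0: swap(2,4), hi=3 ⇒ [-5, -4, 8, 0, 5, 6, 3, 9, 2]
8>0: swap(2,3), hi=2 ⇒ [-5, -4, 0, 8, 5, 6, 3, 9, 2]
0=0: mid=3
done. lo=2 hi=2; v=[-5, -4, 0, 8, 5, 6, 3, 9, 2]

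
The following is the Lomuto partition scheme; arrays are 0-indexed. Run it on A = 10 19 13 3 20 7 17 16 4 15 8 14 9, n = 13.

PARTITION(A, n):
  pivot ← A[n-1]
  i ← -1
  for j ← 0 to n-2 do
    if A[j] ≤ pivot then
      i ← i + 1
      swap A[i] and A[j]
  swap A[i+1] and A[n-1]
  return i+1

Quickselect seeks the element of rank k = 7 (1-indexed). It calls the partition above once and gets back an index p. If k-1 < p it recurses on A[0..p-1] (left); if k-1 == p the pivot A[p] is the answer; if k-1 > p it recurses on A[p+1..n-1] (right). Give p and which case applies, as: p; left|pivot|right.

4; right

pivot = A[12] = 9; i = -1
j=0: A[0]=10 > 9 → no swap
j=1: A[1]=19 > 9 → no swap
j=2: A[2]=13 > 9 → no swap
j=3: A[3]=3 ≤ 9 → i=0, swap A[0],A[3] → 3 19 13 10 20 7 17 16 4 15 8 14 9
j=4: A[4]=20 > 9 → no swap
j=5: A[5]=7 ≤ 9 → i=1, swap A[1],A[5] → 3 7 13 10 20 19 17 16 4 15 8 14 9
j=6: A[6]=17 > 9 → no swap
j=7: A[7]=16 > 9 → no swap
j=8: A[8]=4 ≤ 9 → i=2, swap A[2],A[8] → 3 7 4 10 20 19 17 16 13 15 8 14 9
j=9: A[9]=15 > 9 → no swap
j=10: A[10]=8 ≤ 9 → i=3, swap A[3],A[10] → 3 7 4 8 20 19 17 16 13 15 10 14 9
j=11: A[11]=14 > 9 → no swap
final swap A[4],A[12] → 3 7 4 8 9 19 17 16 13 15 10 14 20; return 4
p = 4; k-1 = 6 > 4 ⇒ right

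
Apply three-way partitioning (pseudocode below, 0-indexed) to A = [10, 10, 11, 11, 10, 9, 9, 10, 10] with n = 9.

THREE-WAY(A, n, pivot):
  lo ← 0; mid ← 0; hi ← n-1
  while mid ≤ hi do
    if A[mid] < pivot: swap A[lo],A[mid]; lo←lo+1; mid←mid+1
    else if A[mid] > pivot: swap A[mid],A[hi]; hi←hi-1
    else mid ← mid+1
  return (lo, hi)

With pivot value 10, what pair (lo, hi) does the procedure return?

(2, 6)

lo=0 mid=0 hi=8
10=10: mid=1
10=10: mid=2
11>10: swap(2,8), hi=7 ⇒ [10, 10, 10, 11, 10, 9, 9, 10, 11]
10=10: mid=3
11>10: swap(3,7), hi=6 ⇒ [10, 10, 10, 10, 10, 9, 9, 11, 11]
10=10: mid=4
10=10: mid=5
9<10: swap(0,5), lo=1 mid=6 ⇒ [9, 10, 10, 10, 10, 10, 9, 11, 11]
9<10: swap(1,6), lo=2 mid=7 ⇒ [9, 9, 10, 10, 10, 10, 10, 11, 11]
done. lo=2 hi=6; A=[9, 9, 10, 10, 10, 10, 10, 11, 11]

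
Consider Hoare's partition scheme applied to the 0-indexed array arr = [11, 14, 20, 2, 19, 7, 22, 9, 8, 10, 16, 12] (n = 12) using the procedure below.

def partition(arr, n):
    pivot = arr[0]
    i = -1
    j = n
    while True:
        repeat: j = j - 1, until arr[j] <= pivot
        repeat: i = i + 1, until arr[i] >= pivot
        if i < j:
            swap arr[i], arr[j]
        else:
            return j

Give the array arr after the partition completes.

[10, 8, 9, 2, 7, 19, 22, 20, 14, 11, 16, 12]

pivot=11
j stops at 9 (10), i stops at 0 (11); swap ⇒ [10, 14, 20, 2, 19, 7, 22, 9, 8, 11, 16, 12]
j stops at 8 (8), i stops at 1 (14); swap ⇒ [10, 8, 20, 2, 19, 7, 22, 9, 14, 11, 16, 12]
j stops at 7 (9), i stops at 2 (20); swap ⇒ [10, 8, 9, 2, 19, 7, 22, 20, 14, 11, 16, 12]
j stops at 5 (7), i stops at 4 (19); swap ⇒ [10, 8, 9, 2, 7, 19, 22, 20, 14, 11, 16, 12]
j stops at 4, i stops at 5; i≥j ⇒ return 4. arr=[10, 8, 9, 2, 7, 19, 22, 20, 14, 11, 16, 12]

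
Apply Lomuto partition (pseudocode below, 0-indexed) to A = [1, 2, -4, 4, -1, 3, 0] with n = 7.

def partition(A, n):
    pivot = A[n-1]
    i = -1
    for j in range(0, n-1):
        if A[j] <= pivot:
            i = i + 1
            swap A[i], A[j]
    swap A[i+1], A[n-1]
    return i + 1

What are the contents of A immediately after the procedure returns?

[-4, -1, 0, 4, 2, 3, 1]

pivot = A[6] = 0; i = -1
j=0: A[0]=1 > 0 → no swap
j=1: A[1]=2 > 0 → no swap
j=2: A[2]=-4 ≤ 0 → i=0, swap A[0],A[2] → [-4, 2, 1, 4, -1, 3, 0]
j=3: A[3]=4 > 0 → no swap
j=4: A[4]=-1 ≤ 0 → i=1, swap A[1],A[4] → [-4, -1, 1, 4, 2, 3, 0]
j=5: A[5]=3 > 0 → no swap
final swap A[2],A[6] → [-4, -1, 0, 4, 2, 3, 1]; return 2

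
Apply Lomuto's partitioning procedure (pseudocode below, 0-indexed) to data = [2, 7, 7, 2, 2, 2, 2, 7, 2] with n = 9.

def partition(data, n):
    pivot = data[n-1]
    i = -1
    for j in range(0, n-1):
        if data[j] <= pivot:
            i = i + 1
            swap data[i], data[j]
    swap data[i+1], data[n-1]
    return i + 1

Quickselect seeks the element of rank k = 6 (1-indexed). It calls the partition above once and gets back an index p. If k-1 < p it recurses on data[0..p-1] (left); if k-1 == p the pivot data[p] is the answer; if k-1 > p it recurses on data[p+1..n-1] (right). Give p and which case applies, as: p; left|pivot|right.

5; pivot

pivot = data[8] = 2; i = -1
j=0: data[0]=2 ≤ 2 → i=0, swap data[0],data[0] (no change) → [2, 7, 7, 2, 2, 2, 2, 7, 2]
j=1: data[1]=7 > 2 → no swap
j=2: data[2]=7 > 2 → no swap
j=3: data[3]=2 ≤ 2 → i=1, swap data[1],data[3] → [2, 2, 7, 7, 2, 2, 2, 7, 2]
j=4: data[4]=2 ≤ 2 → i=2, swap data[2],data[4] → [2, 2, 2, 7, 7, 2, 2, 7, 2]
j=5: data[5]=2 ≤ 2 → i=3, swap data[3],data[5] → [2, 2, 2, 2, 7, 7, 2, 7, 2]
j=6: data[6]=2 ≤ 2 → i=4, swap data[4],data[6] → [2, 2, 2, 2, 2, 7, 7, 7, 2]
j=7: data[7]=7 > 2 → no swap
final swap data[5],data[8] → [2, 2, 2, 2, 2, 2, 7, 7, 7]; return 5
p = 5; k-1 = 5 == 5 ⇒ pivot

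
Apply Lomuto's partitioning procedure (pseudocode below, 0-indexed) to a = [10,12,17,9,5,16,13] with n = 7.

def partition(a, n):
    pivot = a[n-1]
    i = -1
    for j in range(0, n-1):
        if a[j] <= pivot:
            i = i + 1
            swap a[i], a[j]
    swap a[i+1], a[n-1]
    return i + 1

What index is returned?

4

pivot = a[6] = 13; i = -1
j=0: a[0]=10 ≤ 13 → i=0, swap a[0],a[0] (no change) → [10,12,17,9,5,16,13]
j=1: a[1]=12 ≤ 13 → i=1, swap a[1],a[1] (no change) → [10,12,17,9,5,16,13]
j=2: a[2]=17 > 13 → no swap
j=3: a[3]=9 ≤ 13 → i=2, swap a[2],a[3] → [10,12,9,17,5,16,13]
j=4: a[4]=5 ≤ 13 → i=3, swap a[3],a[4] → [10,12,9,5,17,16,13]
j=5: a[5]=16 > 13 → no swap
final swap a[4],a[6] → [10,12,9,5,13,16,17]; return 4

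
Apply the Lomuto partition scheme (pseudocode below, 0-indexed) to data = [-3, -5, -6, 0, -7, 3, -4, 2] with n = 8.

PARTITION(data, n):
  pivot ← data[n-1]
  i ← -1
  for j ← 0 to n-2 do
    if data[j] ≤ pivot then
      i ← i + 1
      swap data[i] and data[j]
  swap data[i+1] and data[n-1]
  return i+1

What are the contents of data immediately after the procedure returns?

[-3, -5, -6, 0, -7, -4, 2, 3]

pivot = data[7] = 2; i = -1
j=0: data[0]=-3 ≤ 2 → i=0, swap data[0],data[0] (no change) → [-3, -5, -6, 0, -7, 3, -4, 2]
j=1: data[1]=-5 ≤ 2 → i=1, swap data[1],data[1] (no change) → [-3, -5, -6, 0, -7, 3, -4, 2]
j=2: data[2]=-6 ≤ 2 → i=2, swap data[2],data[2] (no change) → [-3, -5, -6, 0, -7, 3, -4, 2]
j=3: data[3]=0 ≤ 2 → i=3, swap data[3],data[3] (no change) → [-3, -5, -6, 0, -7, 3, -4, 2]
j=4: data[4]=-7 ≤ 2 → i=4, swap data[4],data[4] (no change) → [-3, -5, -6, 0, -7, 3, -4, 2]
j=5: data[5]=3 > 2 → no swap
j=6: data[6]=-4 ≤ 2 → i=5, swap data[5],data[6] → [-3, -5, -6, 0, -7, -4, 3, 2]
final swap data[6],data[7] → [-3, -5, -6, 0, -7, -4, 2, 3]; return 6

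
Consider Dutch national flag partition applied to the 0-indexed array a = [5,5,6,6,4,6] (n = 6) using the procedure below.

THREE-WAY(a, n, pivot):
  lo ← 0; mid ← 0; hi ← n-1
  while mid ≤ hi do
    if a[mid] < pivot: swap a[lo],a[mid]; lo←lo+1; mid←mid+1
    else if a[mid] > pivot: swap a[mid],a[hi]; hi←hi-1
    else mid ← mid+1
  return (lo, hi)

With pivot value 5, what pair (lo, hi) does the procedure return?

(1, 2)

lo=0 mid=0 hi=5
5=5: mid=1
5=5: mid=2
6>5: swap(2,5), hi=4 ⇒ [5,5,6,6,4,6]
6>5: swap(2,4), hi=3 ⇒ [5,5,4,6,6,6]
4<5: swap(0,2), lo=1 mid=3 ⇒ [4,5,5,6,6,6]
6>5: swap(3,3), hi=2 ⇒ [4,5,5,6,6,6]
done. lo=1 hi=2; a=[4,5,5,6,6,6]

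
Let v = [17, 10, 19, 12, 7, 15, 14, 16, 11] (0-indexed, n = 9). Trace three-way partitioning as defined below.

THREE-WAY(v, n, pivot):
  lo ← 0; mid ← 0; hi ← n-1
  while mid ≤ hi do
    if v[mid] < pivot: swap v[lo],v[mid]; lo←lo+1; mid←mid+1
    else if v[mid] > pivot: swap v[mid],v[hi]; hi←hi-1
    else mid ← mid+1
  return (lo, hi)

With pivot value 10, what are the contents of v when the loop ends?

lo=0 mid=0 hi=8
17>10: swap(0,8), hi=7 ⇒ [11, 10, 19, 12, 7, 15, 14, 16, 17]
11>10: swap(0,7), hi=6 ⇒ [16, 10, 19, 12, 7, 15, 14, 11, 17]
16>10: swap(0,6), hi=5 ⇒ [14, 10, 19, 12, 7, 15, 16, 11, 17]
14>10: swap(0,5), hi=4 ⇒ [15, 10, 19, 12, 7, 14, 16, 11, 17]
15>10: swap(0,4), hi=3 ⇒ [7, 10, 19, 12, 15, 14, 16, 11, 17]
7<10: swap(0,0), lo=1 mid=1 ⇒ [7, 10, 19, 12, 15, 14, 16, 11, 17]
10=10: mid=2
19>10: swap(2,3), hi=2 ⇒ [7, 10, 12, 19, 15, 14, 16, 11, 17]
12>10: swap(2,2), hi=1 ⇒ [7, 10, 12, 19, 15, 14, 16, 11, 17]
done. lo=1 hi=1; v=[7, 10, 12, 19, 15, 14, 16, 11, 17]

[7, 10, 12, 19, 15, 14, 16, 11, 17]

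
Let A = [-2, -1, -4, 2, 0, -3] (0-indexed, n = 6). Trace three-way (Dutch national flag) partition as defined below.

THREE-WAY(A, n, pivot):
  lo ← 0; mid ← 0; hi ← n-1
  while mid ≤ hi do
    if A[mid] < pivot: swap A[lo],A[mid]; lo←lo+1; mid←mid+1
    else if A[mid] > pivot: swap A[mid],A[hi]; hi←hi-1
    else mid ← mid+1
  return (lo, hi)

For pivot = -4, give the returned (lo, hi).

lo=0 mid=0 hi=5
-2>-4: swap(0,5), hi=4 ⇒ [-3, -1, -4, 2, 0, -2]
-3>-4: swap(0,4), hi=3 ⇒ [0, -1, -4, 2, -3, -2]
0>-4: swap(0,3), hi=2 ⇒ [2, -1, -4, 0, -3, -2]
2>-4: swap(0,2), hi=1 ⇒ [-4, -1, 2, 0, -3, -2]
-4=-4: mid=1
-1>-4: swap(1,1), hi=0 ⇒ [-4, -1, 2, 0, -3, -2]
done. lo=0 hi=0; A=[-4, -1, 2, 0, -3, -2]

(0, 0)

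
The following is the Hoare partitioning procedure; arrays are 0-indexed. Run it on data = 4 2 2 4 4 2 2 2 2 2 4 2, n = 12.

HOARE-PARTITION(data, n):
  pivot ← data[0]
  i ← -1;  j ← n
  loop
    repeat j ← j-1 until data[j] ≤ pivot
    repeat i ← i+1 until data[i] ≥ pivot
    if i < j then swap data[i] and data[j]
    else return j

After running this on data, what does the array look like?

pivot = data[0] = 4; i = -1, j = 12
j→11 (data[11]=2≤4), i→0 (data[0]=4≥4); i<j, swap → 2 2 2 4 4 2 2 2 2 2 4 4
j→10 (data[10]=4≤4), i→3 (data[3]=4≥4); i<j, swap → 2 2 2 4 4 2 2 2 2 2 4 4
j→9 (data[9]=2≤4), i→4 (data[4]=4≥4); i<j, swap → 2 2 2 4 2 2 2 2 2 4 4 4
j→8, i→9; i≥j, return j=8. data = 2 2 2 4 2 2 2 2 2 4 4 4

2 2 2 4 2 2 2 2 2 4 4 4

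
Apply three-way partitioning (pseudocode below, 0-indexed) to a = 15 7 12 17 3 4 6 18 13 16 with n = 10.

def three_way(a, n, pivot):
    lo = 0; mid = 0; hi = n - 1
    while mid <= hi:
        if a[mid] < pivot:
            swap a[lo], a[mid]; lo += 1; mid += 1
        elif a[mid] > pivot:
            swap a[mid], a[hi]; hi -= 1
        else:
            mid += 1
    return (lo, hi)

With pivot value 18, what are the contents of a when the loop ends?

15 7 12 17 3 4 6 13 16 18

pivot = 18; lo=0, mid=0, hi=9
a[mid]=15<18: swap a[0],a[0]; lo=1,mid=1 → 15 7 12 17 3 4 6 18 13 16
a[mid]=7<18: swap a[1],a[1]; lo=2,mid=2 → 15 7 12 17 3 4 6 18 13 16
a[mid]=12<18: swap a[2],a[2]; lo=3,mid=3 → 15 7 12 17 3 4 6 18 13 16
a[mid]=17<18: swap a[3],a[3]; lo=4,mid=4 → 15 7 12 17 3 4 6 18 13 16
a[mid]=3<18: swap a[4],a[4]; lo=5,mid=5 → 15 7 12 17 3 4 6 18 13 16
a[mid]=4<18: swap a[5],a[5]; lo=6,mid=6 → 15 7 12 17 3 4 6 18 13 16
a[mid]=6<18: swap a[6],a[6]; lo=7,mid=7 → 15 7 12 17 3 4 6 18 13 16
a[mid]=18=18: mid=8
a[mid]=13<18: swap a[7],a[8]; lo=8,mid=9 → 15 7 12 17 3 4 6 13 18 16
a[mid]=16<18: swap a[8],a[9]; lo=9,mid=10 → 15 7 12 17 3 4 6 13 16 18
end: lo=9, hi=9; a = 15 7 12 17 3 4 6 13 16 18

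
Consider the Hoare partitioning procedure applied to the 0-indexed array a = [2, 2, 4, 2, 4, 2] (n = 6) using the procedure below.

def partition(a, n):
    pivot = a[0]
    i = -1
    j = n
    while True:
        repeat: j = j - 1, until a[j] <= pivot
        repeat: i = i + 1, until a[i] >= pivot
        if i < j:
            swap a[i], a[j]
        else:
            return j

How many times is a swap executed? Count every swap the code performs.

2

pivot = a[0] = 2; i = -1, j = 6
j→5 (a[5]=2≤2), i→0 (a[0]=2≥2); i<j, swap → [2, 2, 4, 2, 4, 2]
j→3 (a[3]=2≤2), i→1 (a[1]=2≥2); i<j, swap → [2, 2, 4, 2, 4, 2]
j→1, i→2; i≥j, return j=1. a = [2, 2, 4, 2, 4, 2]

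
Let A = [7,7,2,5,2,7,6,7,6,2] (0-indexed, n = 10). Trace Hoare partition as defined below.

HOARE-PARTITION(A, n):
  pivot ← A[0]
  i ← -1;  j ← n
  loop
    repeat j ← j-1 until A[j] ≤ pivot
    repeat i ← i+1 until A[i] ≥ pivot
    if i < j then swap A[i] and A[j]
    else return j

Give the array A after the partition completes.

pivot = A[0] = 7; i = -1, j = 10
j→9 (A[9]=2≤7), i→0 (A[0]=7≥7); i<j, swap → [2,7,2,5,2,7,6,7,6,7]
j→8 (A[8]=6≤7), i→1 (A[1]=7≥7); i<j, swap → [2,6,2,5,2,7,6,7,7,7]
j→7 (A[7]=7≤7), i→5 (A[5]=7≥7); i<j, swap → [2,6,2,5,2,7,6,7,7,7]
j→6, i→7; i≥j, return j=6. A = [2,6,2,5,2,7,6,7,7,7]

[2,6,2,5,2,7,6,7,7,7]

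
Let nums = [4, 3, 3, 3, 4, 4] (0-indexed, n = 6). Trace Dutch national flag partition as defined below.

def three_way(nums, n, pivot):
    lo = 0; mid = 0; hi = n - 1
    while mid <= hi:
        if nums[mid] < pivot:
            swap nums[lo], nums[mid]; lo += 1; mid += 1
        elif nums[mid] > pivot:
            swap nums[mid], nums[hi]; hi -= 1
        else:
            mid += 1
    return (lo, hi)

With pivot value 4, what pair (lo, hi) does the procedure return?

pivot = 4; lo=0, mid=0, hi=5
nums[mid]=4=4: mid=1
nums[mid]=3<4: swap nums[0],nums[1]; lo=1,mid=2 → [3, 4, 3, 3, 4, 4]
nums[mid]=3<4: swap nums[1],nums[2]; lo=2,mid=3 → [3, 3, 4, 3, 4, 4]
nums[mid]=3<4: swap nums[2],nums[3]; lo=3,mid=4 → [3, 3, 3, 4, 4, 4]
nums[mid]=4=4: mid=5
nums[mid]=4=4: mid=6
end: lo=3, hi=5; nums = [3, 3, 3, 4, 4, 4]

(3, 5)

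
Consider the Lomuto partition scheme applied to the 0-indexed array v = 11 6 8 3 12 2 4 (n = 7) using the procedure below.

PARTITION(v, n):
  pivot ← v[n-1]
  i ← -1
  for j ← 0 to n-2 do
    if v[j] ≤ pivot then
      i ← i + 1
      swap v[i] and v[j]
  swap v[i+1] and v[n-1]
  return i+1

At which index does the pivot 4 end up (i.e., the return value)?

2

pivot = v[6] = 4; i = -1
j=0: v[0]=11 > 4 → no swap
j=1: v[1]=6 > 4 → no swap
j=2: v[2]=8 > 4 → no swap
j=3: v[3]=3 ≤ 4 → i=0, swap v[0],v[3] → 3 6 8 11 12 2 4
j=4: v[4]=12 > 4 → no swap
j=5: v[5]=2 ≤ 4 → i=1, swap v[1],v[5] → 3 2 8 11 12 6 4
final swap v[2],v[6] → 3 2 4 11 12 6 8; return 2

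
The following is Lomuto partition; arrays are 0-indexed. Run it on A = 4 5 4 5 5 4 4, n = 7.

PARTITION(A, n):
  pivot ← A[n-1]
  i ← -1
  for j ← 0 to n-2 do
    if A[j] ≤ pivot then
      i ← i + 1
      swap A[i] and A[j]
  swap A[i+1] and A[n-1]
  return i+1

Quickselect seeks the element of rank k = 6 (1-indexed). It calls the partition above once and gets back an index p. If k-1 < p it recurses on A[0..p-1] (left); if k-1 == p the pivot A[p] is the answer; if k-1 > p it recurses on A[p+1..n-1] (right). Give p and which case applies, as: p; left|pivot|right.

pivot = A[6] = 4; i = -1
j=0: A[0]=4 ≤ 4 → i=0, swap A[0],A[0] (no change) → 4 5 4 5 5 4 4
j=1: A[1]=5 > 4 → no swap
j=2: A[2]=4 ≤ 4 → i=1, swap A[1],A[2] → 4 4 5 5 5 4 4
j=3: A[3]=5 > 4 → no swap
j=4: A[4]=5 > 4 → no swap
j=5: A[5]=4 ≤ 4 → i=2, swap A[2],A[5] → 4 4 4 5 5 5 4
final swap A[3],A[6] → 4 4 4 4 5 5 5; return 3
p = 3; k-1 = 5 > 3 ⇒ right

3; right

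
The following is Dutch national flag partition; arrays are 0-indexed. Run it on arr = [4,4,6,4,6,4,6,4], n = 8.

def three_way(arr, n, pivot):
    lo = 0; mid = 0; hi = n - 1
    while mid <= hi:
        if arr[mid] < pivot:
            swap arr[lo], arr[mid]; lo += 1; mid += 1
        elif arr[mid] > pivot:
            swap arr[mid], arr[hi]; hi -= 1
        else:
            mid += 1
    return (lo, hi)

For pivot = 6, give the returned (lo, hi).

(5, 7)

pivot = 6; lo=0, mid=0, hi=7
arr[mid]=4<6: swap arr[0],arr[0]; lo=1,mid=1 → [4,4,6,4,6,4,6,4]
arr[mid]=4<6: swap arr[1],arr[1]; lo=2,mid=2 → [4,4,6,4,6,4,6,4]
arr[mid]=6=6: mid=3
arr[mid]=4<6: swap arr[2],arr[3]; lo=3,mid=4 → [4,4,4,6,6,4,6,4]
arr[mid]=6=6: mid=5
arr[mid]=4<6: swap arr[3],arr[5]; lo=4,mid=6 → [4,4,4,4,6,6,6,4]
arr[mid]=6=6: mid=7
arr[mid]=4<6: swap arr[4],arr[7]; lo=5,mid=8 → [4,4,4,4,4,6,6,6]
end: lo=5, hi=7; arr = [4,4,4,4,4,6,6,6]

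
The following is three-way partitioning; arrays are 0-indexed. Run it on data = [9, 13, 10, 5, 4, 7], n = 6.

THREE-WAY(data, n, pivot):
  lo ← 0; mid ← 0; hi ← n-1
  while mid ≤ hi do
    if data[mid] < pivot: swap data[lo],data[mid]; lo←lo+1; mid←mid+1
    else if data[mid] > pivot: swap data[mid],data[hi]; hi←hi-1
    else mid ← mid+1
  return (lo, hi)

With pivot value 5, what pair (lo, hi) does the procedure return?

pivot = 5; lo=0, mid=0, hi=5
data[mid]=9>5: swap data[0],data[5]; hi=4 → [7, 13, 10, 5, 4, 9]
data[mid]=7>5: swap data[0],data[4]; hi=3 → [4, 13, 10, 5, 7, 9]
data[mid]=4<5: swap data[0],data[0]; lo=1,mid=1 → [4, 13, 10, 5, 7, 9]
data[mid]=13>5: swap data[1],data[3]; hi=2 → [4, 5, 10, 13, 7, 9]
data[mid]=5=5: mid=2
data[mid]=10>5: swap data[2],data[2]; hi=1 → [4, 5, 10, 13, 7, 9]
end: lo=1, hi=1; data = [4, 5, 10, 13, 7, 9]

(1, 1)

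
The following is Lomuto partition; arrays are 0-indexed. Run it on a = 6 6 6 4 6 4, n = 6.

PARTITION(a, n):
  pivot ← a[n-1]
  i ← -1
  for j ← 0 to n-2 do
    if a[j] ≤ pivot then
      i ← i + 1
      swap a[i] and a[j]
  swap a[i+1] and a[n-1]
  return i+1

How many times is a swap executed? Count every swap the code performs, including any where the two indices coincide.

2

pivot = a[5] = 4; i = -1
j=0: a[0]=6 > 4 → no swap
j=1: a[1]=6 > 4 → no swap
j=2: a[2]=6 > 4 → no swap
j=3: a[3]=4 ≤ 4 → i=0, swap a[0],a[3] → 4 6 6 6 6 4
j=4: a[4]=6 > 4 → no swap
final swap a[1],a[5] → 4 4 6 6 6 6; return 1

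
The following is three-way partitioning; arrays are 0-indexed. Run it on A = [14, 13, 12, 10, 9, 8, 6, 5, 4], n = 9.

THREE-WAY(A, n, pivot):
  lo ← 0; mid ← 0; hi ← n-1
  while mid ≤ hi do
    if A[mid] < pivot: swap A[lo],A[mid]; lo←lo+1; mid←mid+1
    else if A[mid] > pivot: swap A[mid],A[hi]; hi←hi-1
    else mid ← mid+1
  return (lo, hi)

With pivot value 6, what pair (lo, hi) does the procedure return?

(2, 2)

lo=0 mid=0 hi=8
14>6: swap(0,8), hi=7 ⇒ [4, 13, 12, 10, 9, 8, 6, 5, 14]
4<6: swap(0,0), lo=1 mid=1 ⇒ [4, 13, 12, 10, 9, 8, 6, 5, 14]
13>6: swap(1,7), hi=6 ⇒ [4, 5, 12, 10, 9, 8, 6, 13, 14]
5<6: swap(1,1), lo=2 mid=2 ⇒ [4, 5, 12, 10, 9, 8, 6, 13, 14]
12>6: swap(2,6), hi=5 ⇒ [4, 5, 6, 10, 9, 8, 12, 13, 14]
6=6: mid=3
10>6: swap(3,5), hi=4 ⇒ [4, 5, 6, 8, 9, 10, 12, 13, 14]
8>6: swap(3,4), hi=3 ⇒ [4, 5, 6, 9, 8, 10, 12, 13, 14]
9>6: swap(3,3), hi=2 ⇒ [4, 5, 6, 9, 8, 10, 12, 13, 14]
done. lo=2 hi=2; A=[4, 5, 6, 9, 8, 10, 12, 13, 14]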